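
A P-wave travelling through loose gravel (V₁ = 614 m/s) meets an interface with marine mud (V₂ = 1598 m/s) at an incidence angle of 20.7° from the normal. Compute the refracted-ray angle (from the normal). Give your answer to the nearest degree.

67°

sin θ₁/V₁ = sin θ₂/V₂ ⇒ sin θ₂ = 1598·sin 20.7°/614 = 1598·0.3535/614 = 0.9200.
θ₂ = arcsin 0.9200 = 66.92° from the normal.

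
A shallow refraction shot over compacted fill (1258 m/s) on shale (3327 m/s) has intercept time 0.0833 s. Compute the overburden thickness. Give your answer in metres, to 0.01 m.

θ_c = arcsin(1258/3327) = 22.22°; cos θ_c = 0.9258.
tᵢ = 2h cos θ_c/V₁ ⇒ h = tᵢ·V₁/(2 cos θ_c) = 0.0833·1258/(2·0.9258) = 56.60 m.

56.60 m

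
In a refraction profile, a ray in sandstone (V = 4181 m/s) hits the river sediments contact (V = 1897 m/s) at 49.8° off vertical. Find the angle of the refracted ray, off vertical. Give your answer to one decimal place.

Snell's law: sin θ₂ = (V₂/V₁)·sin θ₁ = (1897/4181)·sin 49.8° = 0.3465.
θ₂ = sin⁻¹(0.3465) = 20.28° (from vertical).

20.3°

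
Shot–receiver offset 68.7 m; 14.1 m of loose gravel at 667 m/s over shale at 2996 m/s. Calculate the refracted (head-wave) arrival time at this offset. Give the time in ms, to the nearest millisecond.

t = x/V₂ + 2h·√(V₂²−V₁²)/(V₁V₂).
√(V₂²−V₁²) = √(2996²−667²) = 2920.8 m/s; delay term = 2·14.1·2920.8/(667·2996) = 0.04122 s.
t = 68.7/2996 + 0.04122 = 0.06415 s.

64 ms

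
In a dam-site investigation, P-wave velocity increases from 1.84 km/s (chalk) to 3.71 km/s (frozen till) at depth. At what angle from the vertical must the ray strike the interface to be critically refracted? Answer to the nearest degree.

Critical incidence: sin θ_c = V₁/V₂ = 1.84/3.71 = 0.4960.
θ_c = arcsin 0.4960 = 29.73°.

30°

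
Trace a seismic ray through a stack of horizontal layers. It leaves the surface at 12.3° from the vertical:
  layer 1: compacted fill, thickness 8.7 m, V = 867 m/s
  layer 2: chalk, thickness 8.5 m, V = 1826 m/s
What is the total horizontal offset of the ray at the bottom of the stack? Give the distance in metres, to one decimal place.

p = sin θ₁/V₁ = sin 12.3°/867 = 2.4571e-04 s/m is conserved through the stack.
Layer 1: θ = 12.30°; offset = 8.7·tan 12.30° = 1.897 m.
Layer 2: sin θ = p·1826 = 0.4487 → θ = 26.66°; offset = 8.5·tan 26.66° = 4.267 m.
Total horizontal offset = 6.164 m.

6.2 m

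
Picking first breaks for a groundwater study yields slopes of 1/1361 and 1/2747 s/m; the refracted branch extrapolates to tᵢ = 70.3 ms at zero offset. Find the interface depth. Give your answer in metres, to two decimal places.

55.07 m

h = tᵢ·V₁·V₂ / (2·√(V₂²−V₁²)).
√(V₂²−V₁²) = √(2747² − 1361²) = 2386.1 m/s.
h = 0.0703 s × 1361 × 2747 / (2 × 2386.1) = 55.07 m.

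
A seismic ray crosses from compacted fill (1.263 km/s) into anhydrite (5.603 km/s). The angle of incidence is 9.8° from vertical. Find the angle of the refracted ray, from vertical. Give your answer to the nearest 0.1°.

Snell's law: sin θ₂ = (V₂/V₁)·sin θ₁ = (5.603/1.263)·sin 9.8° = 0.7551.
θ₂ = arcsin 0.7551 = 49.03° from the normal.

49.0°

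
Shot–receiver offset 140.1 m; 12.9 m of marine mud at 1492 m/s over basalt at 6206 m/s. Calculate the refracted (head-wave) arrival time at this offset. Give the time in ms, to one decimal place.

t = x/V₂ + 2h·√(V₂²−V₁²)/(V₁V₂).
√(V₂²−V₁²) = √(6206²−1492²) = 6024.0 m/s; delay term = 2·12.9·6024.0/(1492·6206) = 0.01679 s.
t = 140.1/6206 + 0.01679 = 0.03936 s.

39.4 ms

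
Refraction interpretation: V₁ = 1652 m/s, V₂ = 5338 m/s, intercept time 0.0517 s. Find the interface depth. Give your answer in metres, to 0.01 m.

θ_c = arcsin(1652/5338) = 18.03°; cos θ_c = 0.9509.
tᵢ = 2h cos θ_c/V₁ ⇒ h = tᵢ·V₁/(2 cos θ_c) = 0.0517·1652/(2·0.9509) = 44.91 m.

44.91 m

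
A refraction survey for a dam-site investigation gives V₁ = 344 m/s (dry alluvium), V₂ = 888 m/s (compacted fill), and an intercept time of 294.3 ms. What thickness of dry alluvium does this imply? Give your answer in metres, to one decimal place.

h = tᵢ·V₁·V₂ / (2·√(V₂²−V₁²)).
√(V₂²−V₁²) = √(888² − 344²) = 818.7 m/s.
h = 0.2943 s × 344 × 888 / (2 × 818.7) = 54.91 m.

54.9 m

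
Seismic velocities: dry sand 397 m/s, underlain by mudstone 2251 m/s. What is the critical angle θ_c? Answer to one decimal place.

At critical incidence the refracted ray runs along the interface (θ₂ = 90°), so sin θ_c = V₁/V₂.
θ_c = arcsin(397/2251) = arcsin 0.1764 = 10.16°.

10.2°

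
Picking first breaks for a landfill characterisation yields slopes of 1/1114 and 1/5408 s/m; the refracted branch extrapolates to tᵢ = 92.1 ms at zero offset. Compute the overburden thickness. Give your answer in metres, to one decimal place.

h = tᵢ·V₁·V₂ / (2·√(V₂²−V₁²)).
√(V₂²−V₁²) = √(5408² − 1114²) = 5292.0 m/s.
h = 0.0921 s × 1114 × 5408 / (2 × 5292.0) = 52.42 m.

52.4 m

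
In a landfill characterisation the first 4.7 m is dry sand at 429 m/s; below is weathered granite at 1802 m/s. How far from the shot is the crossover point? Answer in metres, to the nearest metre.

12 m

x_cross = 2h·√((V₂+V₁)/(V₂−V₁)).
(V₂+V₁)/(V₂−V₁) = (1802+429)/(1802−429) = 1.6249; √ = 1.2747.
x_cross = 2·4.7·1.2747 = 11.98 m.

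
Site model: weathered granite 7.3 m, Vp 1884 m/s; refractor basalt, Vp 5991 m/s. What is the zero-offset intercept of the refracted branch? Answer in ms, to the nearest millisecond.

7 ms

tᵢ = 2h·√(V₂²−V₁²)/(V₁V₂).
√(V₂²−V₁²) = √(5991²−1884²) = 5687.1 m/s.
tᵢ = 2·7.3·5687.1/(1884·5991) = 0.00736 s.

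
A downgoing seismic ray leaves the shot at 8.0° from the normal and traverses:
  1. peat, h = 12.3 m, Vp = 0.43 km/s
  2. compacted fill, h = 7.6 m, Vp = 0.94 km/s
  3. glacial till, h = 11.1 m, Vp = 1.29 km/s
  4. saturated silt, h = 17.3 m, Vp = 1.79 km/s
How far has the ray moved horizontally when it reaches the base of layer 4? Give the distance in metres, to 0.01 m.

Ray parameter p = sin 8.0° / 0.43 km/s = 3.2366e-01 s/km.
Layer 1: θ = 8.00°; offset = 12.3·tan 8.00° = 1.7287 m.
Layer 2: sin θ = p·0.94 = 0.3042 → θ = 17.71°; offset = 7.6·tan 17.71° = 2.4273 m.
Layer 3: sin θ = p·1.29 = 0.4175 → θ = 24.68°; offset = 11.1·tan 24.68° = 5.1003 m.
Layer 4: sin θ = p·1.79 = 0.5793 → θ = 35.40°; offset = 17.3·tan 35.40° = 12.2966 m.
Summing the layer offsets gives 21.5528 m.

21.55 m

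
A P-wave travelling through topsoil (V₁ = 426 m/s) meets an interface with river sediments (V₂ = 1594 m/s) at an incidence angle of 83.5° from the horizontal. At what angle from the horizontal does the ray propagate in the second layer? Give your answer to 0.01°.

64.94°

Angle from the normal: 90° − 83.5° = 6.5°.
sin θ₁/V₁ = sin θ₂/V₂ ⇒ sin θ₂ = 1594·sin 6.5°/426 = 1594·0.1132/426 = 0.4236.
θ₂ = arcsin 0.4236 = 25.06° from the normal.
From the interface: 90° − 25.06° = 64.94°.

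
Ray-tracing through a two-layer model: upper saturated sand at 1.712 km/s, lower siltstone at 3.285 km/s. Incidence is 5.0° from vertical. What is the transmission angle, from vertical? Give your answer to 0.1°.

9.6°

sin θ₁/V₁ = sin θ₂/V₂ ⇒ sin θ₂ = 3.285·sin 5.0°/1.712 = 3.285·0.0872/1.712 = 0.1672.
θ₂ = arcsin 0.1672 = 9.63° from the normal.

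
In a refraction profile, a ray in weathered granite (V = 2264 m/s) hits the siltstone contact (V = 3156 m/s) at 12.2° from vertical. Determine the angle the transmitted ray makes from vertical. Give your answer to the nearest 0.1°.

Snell's law: sin θ₂ = (V₂/V₁)·sin θ₁ = (3156/2264)·sin 12.2° = 0.2946.
θ₂ = arcsin 0.2946 = 17.13° from the normal.

17.1°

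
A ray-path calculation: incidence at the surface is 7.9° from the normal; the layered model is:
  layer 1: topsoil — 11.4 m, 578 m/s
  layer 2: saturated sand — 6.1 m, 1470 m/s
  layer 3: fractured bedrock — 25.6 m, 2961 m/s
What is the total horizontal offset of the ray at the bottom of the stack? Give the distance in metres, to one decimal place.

Ray parameter p = sin 7.9° / 578 m/s = 2.3779e-04 s/m.
Layer 1: θ = 7.90°; offset = 11.4·tan 7.90° = 1.582 m.
Layer 2: sin θ = p·1470 = 0.3496 → θ = 20.46°; offset = 6.1·tan 20.46° = 2.276 m.
Layer 3: sin θ = p·2961 = 0.7041 → θ = 44.76°; offset = 25.6·tan 44.76° = 25.384 m.
Total horizontal offset = 29.242 m.

29.2 m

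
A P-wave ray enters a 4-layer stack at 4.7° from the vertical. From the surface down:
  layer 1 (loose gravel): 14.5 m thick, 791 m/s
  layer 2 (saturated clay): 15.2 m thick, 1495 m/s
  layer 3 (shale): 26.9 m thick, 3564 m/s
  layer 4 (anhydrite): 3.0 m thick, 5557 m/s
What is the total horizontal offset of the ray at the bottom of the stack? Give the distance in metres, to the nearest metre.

Apply Snell's law at each interface; in layer i the horizontal offset is hᵢ·tan θᵢ.
Layer 1: θ = 4.70°; offset = 14.5·tan 4.70° = 1.192 m.
Layer 2: sin θ = 1495·sin 4.7°/791 = 0.1549, θ = 8.91°; offset = 15.2·tan 8.91° = 2.383 m.
Layer 3: sin θ = 3564·sin 4.7°/791 = 0.3692, θ = 21.67°; offset = 26.9·tan 21.67° = 10.686 m.
Layer 4: sin θ = 5557·sin 4.7°/791 = 0.5756, θ = 35.14°; offset = 3.0·tan 35.14° = 2.112 m.
Summing the layer offsets gives 16.373 m.

16 m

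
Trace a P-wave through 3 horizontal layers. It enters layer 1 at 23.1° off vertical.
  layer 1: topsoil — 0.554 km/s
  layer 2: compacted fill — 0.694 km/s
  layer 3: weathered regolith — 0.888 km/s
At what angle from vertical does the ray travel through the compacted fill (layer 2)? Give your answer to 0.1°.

29.4°

Snell's law across each interface conserves sin θ / V, so sin θ_2 = V_2·sin θ₁/V₁.
sin θ_2 = 0.694 × sin 23.1° / 0.554 = 0.4915.
θ_2 = arcsin 0.4915 = 29.44°.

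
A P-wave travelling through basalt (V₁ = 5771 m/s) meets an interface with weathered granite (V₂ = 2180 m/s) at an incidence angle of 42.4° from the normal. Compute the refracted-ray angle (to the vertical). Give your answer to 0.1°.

14.8°

sin θ₁/V₁ = sin θ₂/V₂ ⇒ sin θ₂ = 2180·sin 42.4°/5771 = 2180·0.6743/5771 = 0.2547.
θ₂ = arcsin 0.2547 = 14.76° from the normal.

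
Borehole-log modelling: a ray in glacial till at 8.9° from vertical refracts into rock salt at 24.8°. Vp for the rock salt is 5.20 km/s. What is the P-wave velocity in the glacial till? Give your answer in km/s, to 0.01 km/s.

1.92 km/s

Snell's law: sin 8.9°/V₁ = sin 24.8°/V₂.
V₁ = V₂·sin 8.9°/sin 24.8° = 5.20 × 0.3688 = 1.92 km/s.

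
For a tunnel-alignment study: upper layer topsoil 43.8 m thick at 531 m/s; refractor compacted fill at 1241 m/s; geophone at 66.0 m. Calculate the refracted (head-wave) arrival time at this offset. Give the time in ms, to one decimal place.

202.3 ms

t = x/V₂ + 2h·√(V₂²−V₁²)/(V₁V₂).
√(V₂²−V₁²) = √(1241²−531²) = 1121.7 m/s; delay term = 2·43.8·1121.7/(531·1241) = 0.14911 s.
t = 66.0/1241 + 0.14911 = 0.20229 s.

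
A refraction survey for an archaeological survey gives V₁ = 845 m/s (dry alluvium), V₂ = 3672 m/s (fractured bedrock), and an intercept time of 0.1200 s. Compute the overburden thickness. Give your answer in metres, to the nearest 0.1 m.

θ_c = arcsin(845/3672) = 13.30°; cos θ_c = 0.9732.
tᵢ = 2h cos θ_c/V₁ ⇒ h = tᵢ·V₁/(2 cos θ_c) = 0.12·845/(2·0.9732) = 52.10 m.

52.1 m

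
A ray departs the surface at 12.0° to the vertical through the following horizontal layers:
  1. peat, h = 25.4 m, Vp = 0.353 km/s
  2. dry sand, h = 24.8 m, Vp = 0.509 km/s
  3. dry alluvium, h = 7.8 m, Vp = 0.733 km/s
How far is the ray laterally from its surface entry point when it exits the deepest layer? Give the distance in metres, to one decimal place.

Apply Snell's law at each interface; in layer i the horizontal offset is hᵢ·tan θᵢ.
Layer 1: θ = 12.00°; offset = 25.4·tan 12.00° = 5.399 m.
Layer 2: sin θ = 0.509·sin 12.0°/0.353 = 0.2998, θ = 17.45°; offset = 24.8·tan 17.45° = 7.793 m.
Layer 3: sin θ = 0.733·sin 12.0°/0.353 = 0.4317, θ = 25.58°; offset = 7.8·tan 25.58° = 3.733 m.
Total horizontal offset = 16.926 m.

16.9 m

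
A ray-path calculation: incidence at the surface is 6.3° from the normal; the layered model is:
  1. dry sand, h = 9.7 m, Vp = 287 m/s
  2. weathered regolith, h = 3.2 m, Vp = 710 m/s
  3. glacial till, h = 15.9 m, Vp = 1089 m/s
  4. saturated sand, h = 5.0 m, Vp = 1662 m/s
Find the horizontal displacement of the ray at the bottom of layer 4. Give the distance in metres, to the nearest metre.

Apply Snell's law at each interface; in layer i the horizontal offset is hᵢ·tan θᵢ.
Layer 1: θ = 6.30°; offset = 9.7·tan 6.30° = 1.071 m.
Layer 2: sin θ = 710·sin 6.3°/287 = 0.2715, θ = 15.75°; offset = 3.2·tan 15.75° = 0.903 m.
Layer 3: sin θ = 1089·sin 6.3°/287 = 0.4164, θ = 24.61°; offset = 15.9·tan 24.61° = 7.282 m.
Layer 4: sin θ = 1662·sin 6.3°/287 = 0.6355, θ = 39.45°; offset = 5.0·tan 39.45° = 4.115 m.
Summing the layer offsets gives 13.370 m.

13 m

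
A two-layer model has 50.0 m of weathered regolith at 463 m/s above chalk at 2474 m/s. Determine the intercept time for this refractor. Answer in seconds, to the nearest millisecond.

θ_c = arcsin(V₁/V₂) = arcsin(463/2474) = 10.79°; cos θ_c = 0.9823.
tᵢ = 2h·cos θ_c / V₁ = 2·50.0·0.9823 / 463 = 0.21217 s.

0.212 s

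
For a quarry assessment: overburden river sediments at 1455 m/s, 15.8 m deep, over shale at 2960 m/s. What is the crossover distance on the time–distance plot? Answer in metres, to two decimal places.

54.12 m

θ_c = arcsin(1455/2960) = 29.44°, so cos θ_c = 0.8708 and tᵢ = 2h cos θ_c/V₁ = 0.0189 s.
At crossover x/V₁ = x/V₂ + tᵢ ⇒ x = tᵢ/(1/V₁ − 1/V₂) = 0.01891/(6.8729e-04 − 3.3784e-04) = 54.12 m.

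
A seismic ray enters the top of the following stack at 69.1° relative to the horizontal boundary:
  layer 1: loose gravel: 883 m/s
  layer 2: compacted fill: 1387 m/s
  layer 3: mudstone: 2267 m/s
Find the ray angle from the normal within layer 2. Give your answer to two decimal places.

From the normal: θ₁ = 90° − 69.1° = 20.9°.
Ray parameter p = sin 20.9° / 883 = 4.0401e-04 s/m.
sin θ_2 = p·V_2 = 4.0401e-04 × 1387 = 0.5604.
θ_2 = arcsin 0.5604 = 34.08°.

34.08°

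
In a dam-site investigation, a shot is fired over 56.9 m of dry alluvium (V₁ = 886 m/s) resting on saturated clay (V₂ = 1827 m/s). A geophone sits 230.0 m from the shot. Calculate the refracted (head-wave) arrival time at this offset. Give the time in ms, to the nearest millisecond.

238 ms

t = x/V₂ + 2h·√(V₂²−V₁²)/(V₁V₂).
√(V₂²−V₁²) = √(1827²−886²) = 1597.8 m/s; delay term = 2·56.9·1597.8/(886·1827) = 0.11233 s.
t = 230.0/1827 + 0.11233 = 0.23822 s.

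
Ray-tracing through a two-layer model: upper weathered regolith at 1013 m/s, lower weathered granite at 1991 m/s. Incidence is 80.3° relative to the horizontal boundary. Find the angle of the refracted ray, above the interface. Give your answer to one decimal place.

70.7°

Convert to the normal: θ₁ = 90° − 80.3° = 9.7°.
sin θ₁/V₁ = sin θ₂/V₂ ⇒ sin θ₂ = 1991·sin 9.7°/1013 = 1991·0.1685/1013 = 0.3312.
θ₂ = sin⁻¹(0.3312) = 19.34° (from vertical).
From the interface: 90° − 19.34° = 70.66°.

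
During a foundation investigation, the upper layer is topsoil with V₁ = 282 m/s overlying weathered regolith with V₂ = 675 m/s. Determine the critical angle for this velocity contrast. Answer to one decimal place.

At critical incidence the refracted ray runs along the interface (θ₂ = 90°), so sin θ_c = V₁/V₂.
θ_c = arcsin(282/675) = arcsin 0.4178 = 24.69°.

24.7°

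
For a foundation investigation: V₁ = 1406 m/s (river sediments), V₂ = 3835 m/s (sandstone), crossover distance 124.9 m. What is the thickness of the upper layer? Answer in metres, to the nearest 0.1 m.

42.5 m

h = (x_cross/2)·√((V₂−V₁)/(V₂+V₁)).
(V₂−V₁)/(V₂+V₁) = (3835−1406)/(3835+1406) = 0.4635; √ = 0.6808.
h = (124.9/2)·0.6808 = 42.51 m.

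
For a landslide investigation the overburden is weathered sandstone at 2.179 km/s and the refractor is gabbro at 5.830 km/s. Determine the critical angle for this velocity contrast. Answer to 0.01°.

At critical incidence the refracted ray runs along the interface (θ₂ = 90°), so sin θ_c = V₁/V₂.
θ_c = arcsin(2.179/5.830) = arcsin 0.3738 = 21.95°.

21.95°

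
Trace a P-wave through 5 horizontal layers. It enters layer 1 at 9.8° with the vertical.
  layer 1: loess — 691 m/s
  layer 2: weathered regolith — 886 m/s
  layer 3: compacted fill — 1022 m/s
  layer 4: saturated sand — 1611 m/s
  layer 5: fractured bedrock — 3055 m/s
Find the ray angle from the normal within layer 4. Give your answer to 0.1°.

Ray parameter p = sin 9.8° / 691 = 2.4632e-04 s/m.
sin θ_4 = p·V_4 = 2.4632e-04 × 1611 = 0.3968.
θ_4 = 23.38° from the vertical.

23.4°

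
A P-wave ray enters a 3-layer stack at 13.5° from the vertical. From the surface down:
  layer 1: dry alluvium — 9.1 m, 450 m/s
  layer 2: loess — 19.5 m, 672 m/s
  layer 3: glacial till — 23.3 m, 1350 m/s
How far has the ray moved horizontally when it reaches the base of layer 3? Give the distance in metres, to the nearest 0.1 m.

Apply Snell's law at each interface; in layer i the horizontal offset is hᵢ·tan θᵢ.
Layer 1: θ = 13.50°; offset = 9.1·tan 13.50° = 2.185 m.
Layer 2: sin θ = 672·sin 13.5°/450 = 0.3486, θ = 20.40°; offset = 19.5·tan 20.40° = 7.253 m.
Layer 3: sin θ = 1350·sin 13.5°/450 = 0.7003, θ = 44.45°; offset = 23.3·tan 44.45° = 22.860 m.
Total horizontal offset = 32.298 m.

32.3 m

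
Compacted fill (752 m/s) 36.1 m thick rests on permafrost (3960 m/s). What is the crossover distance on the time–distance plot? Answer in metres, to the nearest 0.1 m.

87.5 m

θ_c = arcsin(752/3960) = 10.95°, so cos θ_c = 0.9818 and tᵢ = 2h cos θ_c/V₁ = 0.0943 s.
At crossover x/V₁ = x/V₂ + tᵢ ⇒ x = tᵢ/(1/V₁ − 1/V₂) = 0.09426/(1.3298e-03 − 2.5253e-04) = 87.50 m.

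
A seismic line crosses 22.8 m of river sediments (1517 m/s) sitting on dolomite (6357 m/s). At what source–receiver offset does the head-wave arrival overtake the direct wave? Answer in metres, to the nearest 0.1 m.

θ_c = arcsin(1517/6357) = 13.81°, so cos θ_c = 0.9711 and tᵢ = 2h cos θ_c/V₁ = 0.0292 s.
At crossover x/V₁ = x/V₂ + tᵢ ⇒ x = tᵢ/(1/V₁ − 1/V₂) = 0.02919/(6.5920e-04 − 1.5731e-04) = 58.16 m.

58.2 m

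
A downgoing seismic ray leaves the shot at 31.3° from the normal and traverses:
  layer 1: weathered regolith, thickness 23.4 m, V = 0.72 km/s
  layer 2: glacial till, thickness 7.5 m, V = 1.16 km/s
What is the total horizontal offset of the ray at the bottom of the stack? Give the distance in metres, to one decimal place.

Ray parameter p = sin 31.3° / 0.72 km/s = 7.2155e-01 s/km.
Layer 1: θ = 31.30°; offset = 23.4·tan 31.30° = 14.227 m.
Layer 2: sin θ = p·1.16 = 0.8370 → θ = 56.82°; offset = 7.5·tan 56.82° = 11.472 m.
Total horizontal offset = 25.700 m.

25.7 m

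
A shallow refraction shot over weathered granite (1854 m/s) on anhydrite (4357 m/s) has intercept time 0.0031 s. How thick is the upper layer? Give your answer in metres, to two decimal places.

3.18 m

θ_c = arcsin(1854/4357) = 25.18°; cos θ_c = 0.9049.
tᵢ = 2h cos θ_c/V₁ ⇒ h = tᵢ·V₁/(2 cos θ_c) = 0.0031·1854/(2·0.9049) = 3.18 m.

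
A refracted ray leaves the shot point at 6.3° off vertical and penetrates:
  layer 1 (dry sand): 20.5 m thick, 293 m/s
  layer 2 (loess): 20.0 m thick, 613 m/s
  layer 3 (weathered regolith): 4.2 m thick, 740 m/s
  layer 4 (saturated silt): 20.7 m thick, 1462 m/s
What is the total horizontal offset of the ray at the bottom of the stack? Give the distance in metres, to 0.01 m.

21.74 m

Ray parameter p = sin 6.3° / 293 m/s = 3.7452e-04 s/m.
Layer 1: θ = 6.30°; offset = 20.5·tan 6.30° = 2.2632 m.
Layer 2: sin θ = p·613 = 0.2296 → θ = 13.27°; offset = 20.0·tan 13.27° = 4.7176 m.
Layer 3: sin θ = p·740 = 0.2771 → θ = 16.09°; offset = 4.2·tan 16.09° = 1.2115 m.
Layer 4: sin θ = p·1462 = 0.5475 → θ = 33.20°; offset = 20.7·tan 33.20° = 13.5452 m.
Σ offsets = 21.7375 m.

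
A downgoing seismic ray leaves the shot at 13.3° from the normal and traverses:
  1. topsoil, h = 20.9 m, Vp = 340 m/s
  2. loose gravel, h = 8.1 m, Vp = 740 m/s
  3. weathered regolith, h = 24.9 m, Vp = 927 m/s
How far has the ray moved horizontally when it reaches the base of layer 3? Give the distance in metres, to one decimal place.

Apply Snell's law at each interface; in layer i the horizontal offset is hᵢ·tan θᵢ.
Layer 1: θ = 13.30°; offset = 20.9·tan 13.30° = 4.941 m.
Layer 2: sin θ = 740·sin 13.3°/340 = 0.5007, θ = 30.05°; offset = 8.1·tan 30.05° = 4.685 m.
Layer 3: sin θ = 927·sin 13.3°/340 = 0.6272, θ = 38.85°; offset = 24.9·tan 38.85° = 20.053 m.
Total horizontal offset = 29.679 m.

29.7 m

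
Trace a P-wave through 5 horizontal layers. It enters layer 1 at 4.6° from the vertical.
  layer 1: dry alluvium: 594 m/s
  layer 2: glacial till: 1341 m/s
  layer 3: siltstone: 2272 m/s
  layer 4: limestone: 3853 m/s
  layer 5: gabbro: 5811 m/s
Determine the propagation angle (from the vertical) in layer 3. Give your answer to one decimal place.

Snell's law across each interface conserves sin θ / V, so sin θ_3 = V_3·sin θ₁/V₁.
sin θ_3 = 2272 × sin 4.6° / 594 = 0.3068.
θ_3 = arcsin 0.3068 = 17.86°.

17.9°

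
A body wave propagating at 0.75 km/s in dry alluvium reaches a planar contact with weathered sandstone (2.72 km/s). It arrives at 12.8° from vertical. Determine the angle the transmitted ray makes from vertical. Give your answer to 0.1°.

Snell's law: sin θ₂ = (V₂/V₁)·sin θ₁ = (2.72/0.75)·sin 12.8° = 0.8035.
θ₂ = sin⁻¹(0.8035) = 53.46° (from vertical).

53.5°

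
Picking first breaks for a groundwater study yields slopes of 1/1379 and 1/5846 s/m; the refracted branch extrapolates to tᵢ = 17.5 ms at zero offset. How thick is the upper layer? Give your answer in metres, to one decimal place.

θ_c = arcsin(1379/5846) = 13.64°; cos θ_c = 0.9718.
tᵢ = 2h cos θ_c/V₁ ⇒ h = tᵢ·V₁/(2 cos θ_c) = 0.0175·1379/(2·0.9718) = 12.42 m.

12.4 m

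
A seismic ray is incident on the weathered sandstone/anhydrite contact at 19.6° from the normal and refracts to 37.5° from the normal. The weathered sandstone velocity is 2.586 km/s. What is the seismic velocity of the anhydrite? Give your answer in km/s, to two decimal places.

sin 19.6° = 0.3355; sin 37.5° = 0.6088.
V₂ = V₁·(sin θ₂/sin θ₁) = 2.586·(0.6088/0.3355) = 4.69 km/s.

4.69 km/s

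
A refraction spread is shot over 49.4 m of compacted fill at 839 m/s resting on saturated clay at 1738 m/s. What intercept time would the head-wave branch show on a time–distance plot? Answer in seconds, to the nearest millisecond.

0.103 s

tᵢ = 2h·√(V₂²−V₁²)/(V₁V₂).
√(V₂²−V₁²) = √(1738²−839²) = 1522.1 m/s.
tᵢ = 2·49.4·1522.1/(839·1738) = 0.10313 s.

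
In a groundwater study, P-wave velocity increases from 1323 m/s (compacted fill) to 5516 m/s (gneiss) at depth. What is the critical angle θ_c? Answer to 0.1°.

Critical incidence: sin θ_c = V₁/V₂ = 1323/5516 = 0.2398.
θ_c = arcsin 0.2398 = 13.88°.

13.9°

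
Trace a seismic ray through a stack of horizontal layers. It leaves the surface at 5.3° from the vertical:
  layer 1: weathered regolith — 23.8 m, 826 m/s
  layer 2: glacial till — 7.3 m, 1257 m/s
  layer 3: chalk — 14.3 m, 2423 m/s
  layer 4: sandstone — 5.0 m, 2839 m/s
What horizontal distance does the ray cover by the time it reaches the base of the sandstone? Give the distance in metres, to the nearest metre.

Apply Snell's law at each interface; in layer i the horizontal offset is hᵢ·tan θᵢ.
Layer 1: θ = 5.30°; offset = 23.8·tan 5.30° = 2.208 m.
Layer 2: sin θ = 1257·sin 5.3°/826 = 0.1406, θ = 8.08°; offset = 7.3·tan 8.08° = 1.036 m.
Layer 3: sin θ = 2423·sin 5.3°/826 = 0.2710, θ = 15.72°; offset = 14.3·tan 15.72° = 4.025 m.
Layer 4: sin θ = 2839·sin 5.3°/826 = 0.3175, θ = 18.51°; offset = 5.0·tan 18.51° = 1.674 m.
Summing the layer offsets gives 8.944 m.

9 m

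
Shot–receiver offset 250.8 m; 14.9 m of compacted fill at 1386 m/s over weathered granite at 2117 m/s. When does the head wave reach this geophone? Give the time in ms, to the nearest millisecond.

θ_c = arcsin(V₁/V₂) = arcsin(1386/2117) = 40.90°, cos θ_c = 0.7559.
Intercept time tᵢ = 2h cos θ_c / V₁ = 2·14.9·0.7559/1386 = 0.01625 s.
t = x/V₂ + tᵢ = 250.8/2117 + 0.01625 = 0.13472 s.

135 ms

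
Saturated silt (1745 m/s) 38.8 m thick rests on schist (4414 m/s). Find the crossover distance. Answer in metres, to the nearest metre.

θ_c = arcsin(1745/4414) = 23.29°, so cos θ_c = 0.9185 and tᵢ = 2h cos θ_c/V₁ = 0.0408 s.
At crossover x/V₁ = x/V₂ + tᵢ ⇒ x = tᵢ/(1/V₁ − 1/V₂) = 0.04085/(5.7307e-04 − 2.2655e-04) = 117.88 m.

118 m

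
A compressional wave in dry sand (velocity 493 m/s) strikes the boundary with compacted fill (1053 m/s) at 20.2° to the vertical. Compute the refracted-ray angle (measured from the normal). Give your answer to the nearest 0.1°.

47.5°

sin θ₁/V₁ = sin θ₂/V₂ ⇒ sin θ₂ = 1053·sin 20.2°/493 = 1053·0.3453/493 = 0.7375.
θ₂ = arcsin 0.7375 = 47.52° from the normal.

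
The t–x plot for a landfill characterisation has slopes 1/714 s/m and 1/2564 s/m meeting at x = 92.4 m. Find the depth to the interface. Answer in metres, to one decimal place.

x_cross = 2h·√((V₂+V₁)/(V₂−V₁)) → h = x_cross / (2·√((V₂+V₁)/(V₂−V₁))).
√((V₂+V₁)/(V₂−V₁)) = √((2564+714)/(2564−714)) = 1.3311.
h = 92.4 / (2·1.3311) = 34.71 m.

34.7 m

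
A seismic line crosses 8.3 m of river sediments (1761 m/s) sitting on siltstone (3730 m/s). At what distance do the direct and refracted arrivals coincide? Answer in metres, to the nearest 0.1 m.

27.7 m

θ_c = arcsin(1761/3730) = 28.17°, so cos θ_c = 0.8815 and tᵢ = 2h cos θ_c/V₁ = 0.0083 s.
At crossover x/V₁ = x/V₂ + tᵢ ⇒ x = tᵢ/(1/V₁ − 1/V₂) = 0.00831/(5.6786e-04 − 2.6810e-04) = 27.72 m.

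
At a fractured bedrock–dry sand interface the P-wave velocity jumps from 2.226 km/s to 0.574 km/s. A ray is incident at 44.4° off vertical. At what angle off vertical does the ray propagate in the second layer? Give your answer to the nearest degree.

10°

Snell's law: sin θ₂ = (V₂/V₁)·sin θ₁ = (0.574/2.226)·sin 44.4° = 0.1804.
θ₂ = arcsin 0.1804 = 10.39° from the normal.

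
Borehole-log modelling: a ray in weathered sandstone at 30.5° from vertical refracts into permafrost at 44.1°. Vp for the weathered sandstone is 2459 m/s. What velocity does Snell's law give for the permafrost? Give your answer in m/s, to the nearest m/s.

sin 30.5° = 0.5075; sin 44.1° = 0.6959.
V₂ = V₁·(sin θ₂/sin θ₁) = 2459·(0.6959/0.5075) = 3371.67 m/s.

3372 m/s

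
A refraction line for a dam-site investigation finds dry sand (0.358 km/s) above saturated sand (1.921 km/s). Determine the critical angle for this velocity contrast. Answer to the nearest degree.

11°

Critical incidence: sin θ_c = V₁/V₂ = 0.358/1.921 = 0.1864.
θ_c = arcsin 0.1864 = 10.74°.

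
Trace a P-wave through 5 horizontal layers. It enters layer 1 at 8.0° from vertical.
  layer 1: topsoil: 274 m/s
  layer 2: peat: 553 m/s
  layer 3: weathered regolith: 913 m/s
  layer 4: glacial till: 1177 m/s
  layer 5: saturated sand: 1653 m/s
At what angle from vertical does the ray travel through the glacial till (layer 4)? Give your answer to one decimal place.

36.7°

Ray parameter p = sin 8.0° / 274 = 5.0793e-04 s/m.
sin θ_4 = p·V_4 = 5.0793e-04 × 1177 = 0.5978.
θ_4 = 36.71° from the vertical.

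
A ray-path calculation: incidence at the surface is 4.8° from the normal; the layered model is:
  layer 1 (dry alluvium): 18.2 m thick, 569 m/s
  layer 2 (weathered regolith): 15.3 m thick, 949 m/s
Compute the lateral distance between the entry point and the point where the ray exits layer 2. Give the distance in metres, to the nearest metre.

4 m

p = sin θ₁/V₁ = sin 4.8°/569 = 1.4706e-04 s/m is conserved through the stack.
Layer 1: θ = 4.80°; offset = 18.2·tan 4.80° = 1.528 m.
Layer 2: sin θ = p·949 = 0.1396 → θ = 8.02°; offset = 15.3·tan 8.02° = 2.156 m.
Total horizontal offset = 3.685 m.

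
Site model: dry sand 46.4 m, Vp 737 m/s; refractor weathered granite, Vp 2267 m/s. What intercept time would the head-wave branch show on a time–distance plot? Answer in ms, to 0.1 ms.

θ_c = arcsin(V₁/V₂) = arcsin(737/2267) = 18.97°; cos θ_c = 0.9457.
tᵢ = 2h·cos θ_c / V₁ = 2·46.4·0.9457 / 737 = 0.11908 s.

119.1 ms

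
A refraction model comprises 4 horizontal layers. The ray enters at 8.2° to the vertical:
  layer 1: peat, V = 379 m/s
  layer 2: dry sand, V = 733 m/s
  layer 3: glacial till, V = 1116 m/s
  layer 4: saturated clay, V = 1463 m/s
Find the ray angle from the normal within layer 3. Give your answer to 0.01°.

24.83°

Snell's law across each interface conserves sin θ / V, so sin θ_3 = V_3·sin θ₁/V₁.
sin θ_3 = 1116 × sin 8.2° / 379 = 0.4200.
θ_3 = arcsin 0.4200 = 24.83°.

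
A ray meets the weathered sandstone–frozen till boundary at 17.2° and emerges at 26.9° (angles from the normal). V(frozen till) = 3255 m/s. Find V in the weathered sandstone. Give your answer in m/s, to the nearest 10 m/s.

2130 m/s

Snell's law: sin 17.2°/V₁ = sin 26.9°/V₂.
V₁ = V₂·sin 17.2°/sin 26.9° = 3255 × 0.6536 = 2127.44 m/s.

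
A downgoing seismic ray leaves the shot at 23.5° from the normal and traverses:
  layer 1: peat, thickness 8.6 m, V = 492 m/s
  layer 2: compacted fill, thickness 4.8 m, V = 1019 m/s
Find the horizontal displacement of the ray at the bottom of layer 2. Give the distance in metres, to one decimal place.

Apply Snell's law at each interface; in layer i the horizontal offset is hᵢ·tan θᵢ.
Layer 1: θ = 23.50°; offset = 8.6·tan 23.50° = 3.739 m.
Layer 2: sin θ = 1019·sin 23.5°/492 = 0.8259, θ = 55.68°; offset = 4.8·tan 55.68° = 7.030 m.
Summing the layer offsets gives 10.770 m.

10.8 m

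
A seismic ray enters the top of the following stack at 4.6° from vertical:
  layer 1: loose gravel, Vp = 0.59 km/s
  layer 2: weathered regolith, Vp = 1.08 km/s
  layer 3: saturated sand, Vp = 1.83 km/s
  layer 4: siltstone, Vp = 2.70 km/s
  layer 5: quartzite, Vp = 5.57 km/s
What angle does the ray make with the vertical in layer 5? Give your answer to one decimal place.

49.2°

Snell's law across each interface conserves sin θ / V, so sin θ_5 = V_5·sin θ₁/V₁.
sin θ_5 = 5.57 × sin 4.6° / 0.59 = 0.7571.
θ_5 = 49.21° from the vertical.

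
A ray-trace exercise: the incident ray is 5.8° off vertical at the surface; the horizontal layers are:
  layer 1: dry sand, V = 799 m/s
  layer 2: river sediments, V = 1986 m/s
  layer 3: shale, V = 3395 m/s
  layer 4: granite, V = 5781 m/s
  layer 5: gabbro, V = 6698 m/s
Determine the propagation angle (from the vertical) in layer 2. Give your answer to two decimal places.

Ray parameter p = sin 5.8° / 799 = 1.2648e-04 s/m.
sin θ_2 = p·V_2 = 1.2648e-04 × 1986 = 0.2512.
θ_2 = 14.55° from the vertical.

14.55°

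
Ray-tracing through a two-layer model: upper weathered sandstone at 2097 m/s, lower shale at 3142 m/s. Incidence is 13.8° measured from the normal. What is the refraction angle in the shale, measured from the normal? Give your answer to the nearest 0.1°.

Snell's law: sin θ₂ = (V₂/V₁)·sin θ₁ = (3142/2097)·sin 13.8° = 0.3574.
θ₂ = sin⁻¹(0.3574) = 20.94° (from vertical).

20.9°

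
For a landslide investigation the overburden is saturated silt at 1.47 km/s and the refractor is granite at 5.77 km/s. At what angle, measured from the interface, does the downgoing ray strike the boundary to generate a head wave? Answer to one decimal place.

Critical incidence: sin θ_c = V₁/V₂ = 1.47/5.77 = 0.2548.
θ_c = arcsin 0.2548 = 14.76°.
Measured from the interface: 90° − 14.76° = 75.24°.

75.2°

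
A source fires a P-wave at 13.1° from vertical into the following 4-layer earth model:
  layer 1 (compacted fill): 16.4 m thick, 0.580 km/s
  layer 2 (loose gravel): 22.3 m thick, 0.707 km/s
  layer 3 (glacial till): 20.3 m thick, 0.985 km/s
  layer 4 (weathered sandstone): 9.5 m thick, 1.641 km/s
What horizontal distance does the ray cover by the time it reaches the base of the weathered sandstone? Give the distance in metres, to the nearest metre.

27 m

Apply Snell's law at each interface; in layer i the horizontal offset is hᵢ·tan θᵢ.
Layer 1: θ = 13.10°; offset = 16.4·tan 13.10° = 3.816 m.
Layer 2: sin θ = 0.707·sin 13.1°/0.580 = 0.2763, θ = 16.04°; offset = 22.3·tan 16.04° = 6.411 m.
Layer 3: sin θ = 0.985·sin 13.1°/0.580 = 0.3849, θ = 22.64°; offset = 20.3·tan 22.64° = 8.466 m.
Layer 4: sin θ = 1.641·sin 13.1°/0.580 = 0.6413, θ = 39.89°; offset = 9.5·tan 39.89° = 7.939 m.
Σ offsets = 26.632 m.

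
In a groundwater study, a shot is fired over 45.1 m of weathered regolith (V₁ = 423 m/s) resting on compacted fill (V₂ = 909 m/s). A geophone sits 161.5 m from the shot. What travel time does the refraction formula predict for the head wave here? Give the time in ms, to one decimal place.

t = x/V₂ + 2h·√(V₂²−V₁²)/(V₁V₂).
√(V₂²−V₁²) = √(909²−423²) = 804.6 m/s; delay term = 2·45.1·804.6/(423·909) = 0.18874 s.
t = 161.5/909 + 0.18874 = 0.36641 s.

366.4 ms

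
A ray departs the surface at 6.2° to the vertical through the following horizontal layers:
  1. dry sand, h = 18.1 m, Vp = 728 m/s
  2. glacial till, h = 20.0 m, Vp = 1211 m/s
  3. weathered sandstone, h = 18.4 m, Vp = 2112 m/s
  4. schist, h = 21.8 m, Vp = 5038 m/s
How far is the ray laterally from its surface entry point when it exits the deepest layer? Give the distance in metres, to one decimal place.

36.2 m

Ray parameter p = sin 6.2° / 728 m/s = 1.4835e-04 s/m.
Layer 1: θ = 6.20°; offset = 18.1·tan 6.20° = 1.966 m.
Layer 2: sin θ = p·1211 = 0.1797 → θ = 10.35°; offset = 20.0·tan 10.35° = 3.652 m.
Layer 3: sin θ = p·2112 = 0.3133 → θ = 18.26°; offset = 18.4·tan 18.26° = 6.071 m.
Layer 4: sin θ = p·5038 = 0.7474 → θ = 48.36°; offset = 21.8·tan 48.36° = 24.524 m.
Σ offsets = 36.213 m.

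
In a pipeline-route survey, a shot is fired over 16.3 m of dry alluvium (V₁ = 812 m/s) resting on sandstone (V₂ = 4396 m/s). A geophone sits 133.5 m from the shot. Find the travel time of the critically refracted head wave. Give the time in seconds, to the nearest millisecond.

t = x/V₂ + 2h·√(V₂²−V₁²)/(V₁V₂).
√(V₂²−V₁²) = √(4396²−812²) = 4320.4 m/s; delay term = 2·16.3·4320.4/(812·4396) = 0.03946 s.
t = 133.5/4396 + 0.03946 = 0.06983 s.

0.070 s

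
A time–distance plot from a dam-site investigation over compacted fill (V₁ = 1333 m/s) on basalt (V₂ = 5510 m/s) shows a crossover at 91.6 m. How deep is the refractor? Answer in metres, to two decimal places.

35.78 m

x_cross = 2h·√((V₂+V₁)/(V₂−V₁)) → h = x_cross / (2·√((V₂+V₁)/(V₂−V₁))).
√((V₂+V₁)/(V₂−V₁)) = √((5510+1333)/(5510−1333)) = 1.2799.
h = 91.6 / (2·1.2799) = 35.78 m.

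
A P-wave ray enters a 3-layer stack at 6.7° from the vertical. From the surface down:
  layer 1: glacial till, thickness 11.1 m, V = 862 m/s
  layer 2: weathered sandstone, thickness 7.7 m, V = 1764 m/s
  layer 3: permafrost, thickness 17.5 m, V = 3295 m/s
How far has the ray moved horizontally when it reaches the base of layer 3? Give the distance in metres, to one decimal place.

Apply Snell's law at each interface; in layer i the horizontal offset is hᵢ·tan θᵢ.
Layer 1: θ = 6.70°; offset = 11.1·tan 6.70° = 1.304 m.
Layer 2: sin θ = 1764·sin 6.7°/862 = 0.2388, θ = 13.81°; offset = 7.7·tan 13.81° = 1.893 m.
Layer 3: sin θ = 3295·sin 6.7°/862 = 0.4460, θ = 26.49°; offset = 17.5·tan 26.49° = 8.720 m.
Total horizontal offset = 11.917 m.

11.9 m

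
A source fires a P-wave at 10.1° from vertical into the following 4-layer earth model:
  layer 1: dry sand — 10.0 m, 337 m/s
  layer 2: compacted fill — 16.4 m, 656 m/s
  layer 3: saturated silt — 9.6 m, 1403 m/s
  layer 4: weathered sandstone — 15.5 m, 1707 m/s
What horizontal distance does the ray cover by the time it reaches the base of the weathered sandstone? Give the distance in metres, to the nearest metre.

Ray parameter p = sin 10.1° / 337 m/s = 5.2038e-04 s/m.
Layer 1: θ = 10.10°; offset = 10.0·tan 10.10° = 1.781 m.
Layer 2: sin θ = p·656 = 0.3414 → θ = 19.96°; offset = 16.4·tan 19.96° = 5.956 m.
Layer 3: sin θ = p·1403 = 0.7301 → θ = 46.89°; offset = 9.6·tan 46.89° = 10.257 m.
Layer 4: sin θ = p·1707 = 0.8883 → θ = 62.66°; offset = 15.5·tan 62.66° = 29.977 m.
Σ offsets = 47.971 m.

48 m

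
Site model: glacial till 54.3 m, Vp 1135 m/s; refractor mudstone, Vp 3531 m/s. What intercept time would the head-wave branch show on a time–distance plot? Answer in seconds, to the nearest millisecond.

tᵢ = 2h·√(V₂²−V₁²)/(V₁V₂).
√(V₂²−V₁²) = √(3531²−1135²) = 3343.6 m/s.
tᵢ = 2·54.3·3343.6/(1135·3531) = 0.09060 s.

0.091 s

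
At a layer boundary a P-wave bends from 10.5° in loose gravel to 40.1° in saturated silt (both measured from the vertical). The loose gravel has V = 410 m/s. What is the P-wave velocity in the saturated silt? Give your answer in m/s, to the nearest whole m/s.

1449 m/s

Snell's law: sin 10.5°/V₁ = sin 40.1°/V₂.
V₂ = V₁·sin 40.1°/sin 10.5° = 410 × 3.5346 = 1449.17 m/s.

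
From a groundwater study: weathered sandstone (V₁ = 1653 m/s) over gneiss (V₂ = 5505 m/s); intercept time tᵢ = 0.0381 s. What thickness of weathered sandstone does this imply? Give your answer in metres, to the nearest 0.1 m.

33.0 m

θ_c = arcsin(1653/5505) = 17.47°; cos θ_c = 0.9539.
tᵢ = 2h cos θ_c/V₁ ⇒ h = tᵢ·V₁/(2 cos θ_c) = 0.0381·1653/(2·0.9539) = 33.01 m.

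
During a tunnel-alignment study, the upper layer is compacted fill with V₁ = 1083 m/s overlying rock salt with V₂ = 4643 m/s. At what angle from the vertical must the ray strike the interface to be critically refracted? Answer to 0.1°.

Critical incidence: sin θ_c = V₁/V₂ = 1083/4643 = 0.2333.
θ_c = arcsin 0.2333 = 13.49°.

13.5°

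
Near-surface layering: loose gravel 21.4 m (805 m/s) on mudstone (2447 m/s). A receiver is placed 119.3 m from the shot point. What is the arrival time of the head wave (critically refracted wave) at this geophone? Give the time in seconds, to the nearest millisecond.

0.099 s

t = x/V₂ + 2h·√(V₂²−V₁²)/(V₁V₂).
√(V₂²−V₁²) = √(2447²−805²) = 2310.8 m/s; delay term = 2·21.4·2310.8/(805·2447) = 0.05021 s.
t = 119.3/2447 + 0.05021 = 0.09896 s.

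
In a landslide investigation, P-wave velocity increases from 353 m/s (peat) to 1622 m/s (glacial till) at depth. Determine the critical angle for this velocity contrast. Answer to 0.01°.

At critical incidence the refracted ray runs along the interface (θ₂ = 90°), so sin θ_c = V₁/V₂.
θ_c = arcsin(353/1622) = arcsin 0.2176 = 12.57°.

12.57°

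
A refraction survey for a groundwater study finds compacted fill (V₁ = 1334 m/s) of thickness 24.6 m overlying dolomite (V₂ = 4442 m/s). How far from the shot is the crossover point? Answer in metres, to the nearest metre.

θ_c = arcsin(1334/4442) = 17.48°, so cos θ_c = 0.9538 and tᵢ = 2h cos θ_c/V₁ = 0.0352 s.
At crossover x/V₁ = x/V₂ + tᵢ ⇒ x = tᵢ/(1/V₁ − 1/V₂) = 0.03518/(7.4963e-04 − 2.2512e-04) = 67.07 m.

67 m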